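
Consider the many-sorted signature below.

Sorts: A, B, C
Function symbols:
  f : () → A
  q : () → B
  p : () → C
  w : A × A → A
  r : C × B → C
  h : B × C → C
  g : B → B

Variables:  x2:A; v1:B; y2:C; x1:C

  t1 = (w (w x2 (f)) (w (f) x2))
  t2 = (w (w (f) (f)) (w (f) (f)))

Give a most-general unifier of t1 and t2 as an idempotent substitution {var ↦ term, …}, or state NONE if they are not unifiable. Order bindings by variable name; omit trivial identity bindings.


{x2 ↦ (f)}


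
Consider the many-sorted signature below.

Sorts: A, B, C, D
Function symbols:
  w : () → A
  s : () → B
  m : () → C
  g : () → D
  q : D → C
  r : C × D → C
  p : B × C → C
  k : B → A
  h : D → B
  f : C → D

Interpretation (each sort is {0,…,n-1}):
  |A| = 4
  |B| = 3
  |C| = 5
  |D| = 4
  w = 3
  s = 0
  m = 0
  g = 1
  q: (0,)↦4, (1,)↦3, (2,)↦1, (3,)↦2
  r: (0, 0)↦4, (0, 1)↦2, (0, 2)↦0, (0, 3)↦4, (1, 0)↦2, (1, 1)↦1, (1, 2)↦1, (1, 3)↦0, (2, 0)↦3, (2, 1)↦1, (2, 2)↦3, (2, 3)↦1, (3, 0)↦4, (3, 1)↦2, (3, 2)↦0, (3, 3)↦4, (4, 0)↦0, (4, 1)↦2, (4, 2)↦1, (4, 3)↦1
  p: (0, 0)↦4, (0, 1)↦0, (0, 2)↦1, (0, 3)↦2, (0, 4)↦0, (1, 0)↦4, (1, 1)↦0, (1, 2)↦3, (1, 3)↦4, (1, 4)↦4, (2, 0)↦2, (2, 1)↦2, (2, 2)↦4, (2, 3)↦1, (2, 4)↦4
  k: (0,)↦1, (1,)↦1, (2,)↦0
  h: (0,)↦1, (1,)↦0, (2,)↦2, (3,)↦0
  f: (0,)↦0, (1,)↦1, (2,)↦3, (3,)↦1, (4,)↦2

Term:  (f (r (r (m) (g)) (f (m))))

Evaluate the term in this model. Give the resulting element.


  m = 0
  g = 1
  (r (m) (g)) = r(0, 1) = 2
  m = 0
  (f (m)) = f(0,) = 0
  (r (r (m) (g)) (f (m))) = r(2, 0) = 3
  (f (r (r (m) (g)) (f (m)))) = f(3,) = 1

value = 1


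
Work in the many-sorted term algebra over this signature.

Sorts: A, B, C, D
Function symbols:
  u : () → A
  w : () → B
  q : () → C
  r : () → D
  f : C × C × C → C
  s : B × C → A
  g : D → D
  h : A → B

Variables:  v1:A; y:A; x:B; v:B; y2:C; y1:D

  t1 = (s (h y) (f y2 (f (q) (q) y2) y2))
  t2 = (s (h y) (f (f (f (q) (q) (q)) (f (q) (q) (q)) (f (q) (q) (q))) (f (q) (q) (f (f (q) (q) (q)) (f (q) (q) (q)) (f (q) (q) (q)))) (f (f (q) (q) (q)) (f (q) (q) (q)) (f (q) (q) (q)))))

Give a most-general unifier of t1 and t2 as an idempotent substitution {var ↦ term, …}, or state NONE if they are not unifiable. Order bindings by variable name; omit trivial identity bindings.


{y2 ↦ (f (f (q) (q) (q)) (f (q) (q) (q)) (f (q) (q) (q)))}


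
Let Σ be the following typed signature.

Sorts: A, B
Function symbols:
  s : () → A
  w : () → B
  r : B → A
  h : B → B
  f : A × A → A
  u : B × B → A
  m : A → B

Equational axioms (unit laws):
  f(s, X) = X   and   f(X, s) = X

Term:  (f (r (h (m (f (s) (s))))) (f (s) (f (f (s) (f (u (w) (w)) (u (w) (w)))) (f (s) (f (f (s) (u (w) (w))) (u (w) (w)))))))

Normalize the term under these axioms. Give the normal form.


1. (f (r (h (m (f (s) (s))))) (f (s) (f (f (s) (f (u (w) (w)) (u (w) (w)))) (f (s) (f (f (s) (u (w) (w))) (u (w) (w)))))))  →  (f (r (h (m (s)))) (f (s) (f (f (s) (f (u (w) (w)) (u (w) (w)))) (f (s) (f (f (s) (u (w) (w))) (u (w) (w)))))))
2. (f (r (h (m (s)))) (f (s) (f (f (s) (f (u (w) (w)) (u (w) (w)))) (f (s) (f (f (s) (u (w) (w))) (u (w) (w)))))))  →  (f (r (h (m (s)))) (f (f (s) (f (u (w) (w)) (u (w) (w)))) (f (s) (f (f (s) (u (w) (w))) (u (w) (w))))))
3. (f (r (h (m (s)))) (f (f (s) (f (u (w) (w)) (u (w) (w)))) (f (s) (f (f (s) (u (w) (w))) (u (w) (w))))))  →  (f (r (h (m (s)))) (f (f (u (w) (w)) (u (w) (w))) (f (s) (f (f (s) (u (w) (w))) (u (w) (w))))))
4. (f (r (h (m (s)))) (f (f (u (w) (w)) (u (w) (w))) (f (s) (f (f (s) (u (w) (w))) (u (w) (w))))))  →  (f (r (h (m (s)))) (f (f (u (w) (w)) (u (w) (w))) (f (f (s) (u (w) (w))) (u (w) (w)))))
5. (f (r (h (m (s)))) (f (f (u (w) (w)) (u (w) (w))) (f (f (s) (u (w) (w))) (u (w) (w)))))  →  (f (r (h (m (s)))) (f (f (u (w) (w)) (u (w) (w))) (f (u (w) (w)) (u (w) (w)))))

normal form = (f (r (h (m (s)))) (f (f (u (w) (w)) (u (w) (w))) (f (u (w) (w)) (u (w) (w)))))


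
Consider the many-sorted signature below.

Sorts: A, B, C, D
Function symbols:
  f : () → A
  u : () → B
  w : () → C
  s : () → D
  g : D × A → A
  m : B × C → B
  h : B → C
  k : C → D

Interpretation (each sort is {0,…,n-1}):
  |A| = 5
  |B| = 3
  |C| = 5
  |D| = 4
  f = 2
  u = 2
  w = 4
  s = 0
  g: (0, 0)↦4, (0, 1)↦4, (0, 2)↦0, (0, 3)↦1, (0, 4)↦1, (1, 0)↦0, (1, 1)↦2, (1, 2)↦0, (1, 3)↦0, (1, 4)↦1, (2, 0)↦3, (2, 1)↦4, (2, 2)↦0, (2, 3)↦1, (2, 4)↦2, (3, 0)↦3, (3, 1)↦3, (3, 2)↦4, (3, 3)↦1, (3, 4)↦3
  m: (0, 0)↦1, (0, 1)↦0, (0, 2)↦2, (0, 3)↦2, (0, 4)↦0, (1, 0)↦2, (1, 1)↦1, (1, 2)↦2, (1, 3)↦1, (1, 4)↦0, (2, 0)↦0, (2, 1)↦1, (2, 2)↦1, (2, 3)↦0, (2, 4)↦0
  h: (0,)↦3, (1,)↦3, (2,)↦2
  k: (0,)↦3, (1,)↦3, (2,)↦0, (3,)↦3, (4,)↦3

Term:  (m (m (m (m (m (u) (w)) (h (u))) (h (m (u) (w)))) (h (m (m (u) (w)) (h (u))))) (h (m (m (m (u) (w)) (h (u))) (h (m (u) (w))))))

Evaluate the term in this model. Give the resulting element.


  u = 2
  w = 4
  (m (u) (w)) = m(2, 4) = 0
  u = 2
  (h (u)) = h(2,) = 2
  (m (m (u) (w)) (h (u))) = m(0, 2) = 2
  u = 2
  w = 4
  (m (u) (w)) = m(2, 4) = 0
  (h (m (u) (w))) = h(0,) = 3
  (m (m (m (u) (w)) (h (u))) (h (m (u) (w)))) = m(2, 3) = 0
  u = 2
  w = 4
  (m (u) (w)) = m(2, 4) = 0
  u = 2
  (h (u)) = h(2,) = 2
  (m (m (u) (w)) (h (u))) = m(0, 2) = 2
  (h (m (m (u) (w)) (h (u)))) = h(2,) = 2
  (m (m (m (m (u) (w)) (h (u))) (h (m (u) (w)))) (h (m (m (u) (w)) (h (u))))) = m(0, 2) = 2
  u = 2
  w = 4
  (m (u) (w)) = m(2, 4) = 0
  u = 2
  (h (u)) = h(2,) = 2
  (m (m (u) (w)) (h (u))) = m(0, 2) = 2
  u = 2
  w = 4
  (m (u) (w)) = m(2, 4) = 0
  (h (m (u) (w))) = h(0,) = 3
  (m (m (m (u) (w)) (h (u))) (h (m (u) (w)))) = m(2, 3) = 0
  (h (m (m (m (u) (w)) (h (u))) (h (m (u) (w))))) = h(0,) = 3
  (m (m (m (m (m (u) (w)) (h (u))) (h (m (u) (w)))) (h (m (m (u) (w)) (h (u))))) (h (m (m (m (u) (w)) (h (u))) (h (m (u) (w)))))) = m(2, 3) = 0

value = 0


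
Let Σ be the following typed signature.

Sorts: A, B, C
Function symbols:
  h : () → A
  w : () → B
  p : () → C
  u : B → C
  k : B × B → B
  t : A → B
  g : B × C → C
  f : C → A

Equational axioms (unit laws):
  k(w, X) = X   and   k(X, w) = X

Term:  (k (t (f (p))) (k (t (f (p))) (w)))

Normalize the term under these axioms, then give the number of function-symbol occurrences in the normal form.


1. (k (t (f (p))) (k (t (f (p))) (w)))  →  (k (t (f (p))) (t (f (p))))
normal form: (k (t (f (p))) (t (f (p))))

size = 7


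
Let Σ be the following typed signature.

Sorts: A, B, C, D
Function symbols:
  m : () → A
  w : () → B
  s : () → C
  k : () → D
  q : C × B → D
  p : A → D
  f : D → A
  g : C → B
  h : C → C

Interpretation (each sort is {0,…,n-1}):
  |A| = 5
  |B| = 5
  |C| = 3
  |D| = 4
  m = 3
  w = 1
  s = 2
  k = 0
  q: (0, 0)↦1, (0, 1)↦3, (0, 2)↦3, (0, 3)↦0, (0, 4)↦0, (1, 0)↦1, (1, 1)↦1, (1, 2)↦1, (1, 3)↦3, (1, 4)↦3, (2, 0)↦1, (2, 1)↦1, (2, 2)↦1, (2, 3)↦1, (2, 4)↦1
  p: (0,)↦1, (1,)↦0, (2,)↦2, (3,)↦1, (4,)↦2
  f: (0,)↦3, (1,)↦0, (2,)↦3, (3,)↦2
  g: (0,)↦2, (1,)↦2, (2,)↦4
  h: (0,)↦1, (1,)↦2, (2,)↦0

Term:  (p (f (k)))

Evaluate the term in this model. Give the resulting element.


value = 1

  k = 0
  (f (k)) = f(0,) = 3
  (p (f (k))) = p(3,) = 1


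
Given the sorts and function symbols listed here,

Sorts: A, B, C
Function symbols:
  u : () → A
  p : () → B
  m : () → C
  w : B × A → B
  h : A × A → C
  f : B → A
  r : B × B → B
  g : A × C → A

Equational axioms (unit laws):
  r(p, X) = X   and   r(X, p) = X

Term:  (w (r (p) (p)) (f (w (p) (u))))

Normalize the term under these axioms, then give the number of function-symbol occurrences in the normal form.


1. (w (r (p) (p)) (f (w (p) (u))))  →  (w (p) (f (w (p) (u))))
normal form: (w (p) (f (w (p) (u))))

size = 6


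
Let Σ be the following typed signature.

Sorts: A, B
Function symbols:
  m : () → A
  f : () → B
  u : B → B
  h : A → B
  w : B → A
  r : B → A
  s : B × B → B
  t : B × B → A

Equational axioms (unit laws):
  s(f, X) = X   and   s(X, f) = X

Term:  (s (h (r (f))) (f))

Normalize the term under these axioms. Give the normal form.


1. (s (h (r (f))) (f))  →  (h (r (f)))

normal form = (h (r (f)))


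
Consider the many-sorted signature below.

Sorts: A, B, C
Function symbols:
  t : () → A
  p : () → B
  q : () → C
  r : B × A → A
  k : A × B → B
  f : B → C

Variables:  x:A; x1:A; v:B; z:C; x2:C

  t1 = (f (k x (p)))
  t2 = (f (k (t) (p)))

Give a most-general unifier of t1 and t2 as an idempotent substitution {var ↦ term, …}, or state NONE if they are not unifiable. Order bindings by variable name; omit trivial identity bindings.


{x ↦ (t)}


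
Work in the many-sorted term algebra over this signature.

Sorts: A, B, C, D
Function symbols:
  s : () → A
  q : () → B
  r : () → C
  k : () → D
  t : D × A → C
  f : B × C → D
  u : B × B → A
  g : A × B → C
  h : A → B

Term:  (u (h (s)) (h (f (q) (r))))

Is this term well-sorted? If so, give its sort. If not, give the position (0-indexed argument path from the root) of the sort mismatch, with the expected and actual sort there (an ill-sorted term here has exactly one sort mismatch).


ill-sorted at position [1, 0]: expected A, got D

    (s) : A
  (h (s)) : B
      (q) : B
      (r) : C
    (f (q) (r)) : D
  (h (f (q) (r))) : ✗ arg 0 at [1, 0] has sort D, expected A


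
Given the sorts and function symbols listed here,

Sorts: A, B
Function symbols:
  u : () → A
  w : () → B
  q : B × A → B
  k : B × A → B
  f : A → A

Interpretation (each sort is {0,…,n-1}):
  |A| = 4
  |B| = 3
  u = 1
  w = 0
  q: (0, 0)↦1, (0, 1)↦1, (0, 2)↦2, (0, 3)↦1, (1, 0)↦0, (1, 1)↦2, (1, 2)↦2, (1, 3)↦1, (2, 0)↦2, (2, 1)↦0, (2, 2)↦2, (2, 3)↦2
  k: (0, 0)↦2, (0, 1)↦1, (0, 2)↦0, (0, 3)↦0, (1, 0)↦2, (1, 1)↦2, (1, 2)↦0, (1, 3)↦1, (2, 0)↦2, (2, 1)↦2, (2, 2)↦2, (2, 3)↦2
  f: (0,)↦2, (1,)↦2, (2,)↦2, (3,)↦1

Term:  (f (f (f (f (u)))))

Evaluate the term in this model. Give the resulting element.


value = 2

  u = 1
  (f (u)) = f(1,) = 2
  (f (f (u))) = f(2,) = 2
  (f (f (f (u)))) = f(2,) = 2
  (f (f (f (f (u))))) = f(2,) = 2


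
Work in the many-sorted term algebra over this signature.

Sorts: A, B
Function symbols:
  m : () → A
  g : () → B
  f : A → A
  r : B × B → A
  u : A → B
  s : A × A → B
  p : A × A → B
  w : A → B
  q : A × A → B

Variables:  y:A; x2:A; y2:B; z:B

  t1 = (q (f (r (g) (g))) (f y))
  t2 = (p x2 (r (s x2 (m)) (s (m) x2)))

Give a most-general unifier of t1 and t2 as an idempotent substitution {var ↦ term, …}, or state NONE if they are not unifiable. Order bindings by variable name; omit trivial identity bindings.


head clash or occurs-check failure — not unifiable

NONE (not unifiable)


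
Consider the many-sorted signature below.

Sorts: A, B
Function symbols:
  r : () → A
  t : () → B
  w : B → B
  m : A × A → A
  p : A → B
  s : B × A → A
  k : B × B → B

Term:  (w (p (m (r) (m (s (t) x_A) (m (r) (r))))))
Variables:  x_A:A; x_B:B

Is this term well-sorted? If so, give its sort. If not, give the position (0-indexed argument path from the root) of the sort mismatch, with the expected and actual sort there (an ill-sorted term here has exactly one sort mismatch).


      (r) : A
          (t) : B
          x_A : A
        (s (t) x_A) : A
          (r) : A
          (r) : A
        (m (r) (r)) : A
      (m (s (t) x_A) (m (r) (r))) : A
    (m (r) (m (s (t) x_A) (m (r) (r)))) : A
  (p (m (r) (m (s (t) x_A) (m (r) (r))))) : B
(w (p (m (r) (m (s (t) x_A) (m (r) (r)))))) : B

well-sorted; sort = B


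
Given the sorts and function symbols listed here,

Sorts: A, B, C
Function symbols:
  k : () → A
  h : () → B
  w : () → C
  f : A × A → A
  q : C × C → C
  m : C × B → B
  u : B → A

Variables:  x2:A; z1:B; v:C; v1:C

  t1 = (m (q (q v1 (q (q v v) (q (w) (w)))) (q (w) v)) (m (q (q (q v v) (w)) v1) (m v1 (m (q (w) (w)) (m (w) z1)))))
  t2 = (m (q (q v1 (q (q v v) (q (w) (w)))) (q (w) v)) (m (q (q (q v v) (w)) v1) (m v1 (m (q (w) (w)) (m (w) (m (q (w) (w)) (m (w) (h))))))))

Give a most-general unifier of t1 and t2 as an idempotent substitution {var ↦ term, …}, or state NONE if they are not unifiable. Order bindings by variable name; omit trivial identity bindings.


{z1 ↦ (m (q (w) (w)) (m (w) (h)))}


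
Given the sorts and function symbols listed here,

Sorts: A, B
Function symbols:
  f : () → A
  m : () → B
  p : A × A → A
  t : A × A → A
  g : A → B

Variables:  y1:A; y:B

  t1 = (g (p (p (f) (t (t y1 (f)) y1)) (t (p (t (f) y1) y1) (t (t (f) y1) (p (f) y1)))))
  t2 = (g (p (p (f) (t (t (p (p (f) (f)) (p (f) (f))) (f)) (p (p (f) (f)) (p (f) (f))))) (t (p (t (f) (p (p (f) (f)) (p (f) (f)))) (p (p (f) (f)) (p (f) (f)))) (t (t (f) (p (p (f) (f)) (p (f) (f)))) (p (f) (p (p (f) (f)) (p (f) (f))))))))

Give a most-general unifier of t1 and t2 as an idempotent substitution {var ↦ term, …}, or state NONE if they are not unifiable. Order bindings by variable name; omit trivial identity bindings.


{y1 ↦ (p (p (f) (f)) (p (f) (f)))}


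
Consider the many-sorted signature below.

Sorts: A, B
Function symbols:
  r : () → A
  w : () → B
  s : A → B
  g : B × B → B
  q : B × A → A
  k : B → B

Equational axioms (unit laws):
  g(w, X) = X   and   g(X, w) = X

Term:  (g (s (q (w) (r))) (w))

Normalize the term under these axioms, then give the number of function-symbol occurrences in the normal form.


1. (g (s (q (w) (r))) (w))  →  (s (q (w) (r)))
normal form: (s (q (w) (r)))

size = 4


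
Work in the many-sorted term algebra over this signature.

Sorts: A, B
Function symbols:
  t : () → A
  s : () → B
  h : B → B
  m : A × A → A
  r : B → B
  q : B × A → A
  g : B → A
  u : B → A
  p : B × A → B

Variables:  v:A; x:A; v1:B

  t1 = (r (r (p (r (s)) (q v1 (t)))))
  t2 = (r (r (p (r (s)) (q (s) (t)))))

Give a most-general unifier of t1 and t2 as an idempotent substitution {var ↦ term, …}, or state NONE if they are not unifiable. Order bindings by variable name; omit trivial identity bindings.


{v1 ↦ (s)}


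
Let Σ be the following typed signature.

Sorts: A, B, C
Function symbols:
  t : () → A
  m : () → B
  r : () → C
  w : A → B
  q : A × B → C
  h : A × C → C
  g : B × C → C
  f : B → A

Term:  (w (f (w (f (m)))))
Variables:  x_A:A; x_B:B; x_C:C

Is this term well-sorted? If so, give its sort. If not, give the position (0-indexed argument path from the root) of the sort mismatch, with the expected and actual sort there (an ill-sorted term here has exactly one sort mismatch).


        (m) : B
      (f (m)) : A
    (w (f (m))) : B
  (f (w (f (m)))) : A
(w (f (w (f (m))))) : B

well-sorted; sort = B


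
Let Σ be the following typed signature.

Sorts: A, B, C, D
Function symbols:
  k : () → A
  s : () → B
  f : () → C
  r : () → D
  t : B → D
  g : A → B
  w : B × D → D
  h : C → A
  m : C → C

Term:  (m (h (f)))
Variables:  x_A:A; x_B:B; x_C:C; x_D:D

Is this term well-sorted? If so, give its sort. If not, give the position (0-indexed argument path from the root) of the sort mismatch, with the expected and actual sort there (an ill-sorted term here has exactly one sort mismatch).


ill-sorted at position [0]: expected C, got A

    (f) : C
  (h (f)) : A
(m (h (f))) : ✗ arg 0 at [0] has sort A, expected C


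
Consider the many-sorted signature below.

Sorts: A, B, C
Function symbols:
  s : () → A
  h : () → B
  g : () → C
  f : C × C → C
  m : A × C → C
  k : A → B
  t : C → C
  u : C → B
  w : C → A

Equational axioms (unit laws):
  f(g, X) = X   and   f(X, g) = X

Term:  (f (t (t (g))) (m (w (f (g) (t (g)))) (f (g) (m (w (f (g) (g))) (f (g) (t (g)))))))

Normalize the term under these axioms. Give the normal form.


normal form = (f (t (t (g))) (m (w (t (g))) (m (w (g)) (t (g)))))

1. (f (t (t (g))) (m (w (f (g) (t (g)))) (f (g) (m (w (f (g) (g))) (f (g) (t (g)))))))  →  (f (t (t (g))) (m (w (t (g))) (f (g) (m (w (f (g) (g))) (f (g) (t (g)))))))
2. (f (t (t (g))) (m (w (t (g))) (f (g) (m (w (f (g) (g))) (f (g) (t (g)))))))  →  (f (t (t (g))) (m (w (t (g))) (m (w (f (g) (g))) (f (g) (t (g))))))
3. (f (t (t (g))) (m (w (t (g))) (m (w (f (g) (g))) (f (g) (t (g))))))  →  (f (t (t (g))) (m (w (t (g))) (m (w (g)) (f (g) (t (g))))))
4. (f (t (t (g))) (m (w (t (g))) (m (w (g)) (f (g) (t (g))))))  →  (f (t (t (g))) (m (w (t (g))) (m (w (g)) (t (g)))))


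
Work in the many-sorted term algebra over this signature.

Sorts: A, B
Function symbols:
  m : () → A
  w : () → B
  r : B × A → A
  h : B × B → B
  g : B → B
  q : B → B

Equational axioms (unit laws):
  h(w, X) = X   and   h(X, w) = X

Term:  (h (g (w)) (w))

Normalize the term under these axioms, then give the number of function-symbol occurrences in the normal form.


size = 2

1. (h (g (w)) (w))  →  (g (w))
normal form: (g (w))


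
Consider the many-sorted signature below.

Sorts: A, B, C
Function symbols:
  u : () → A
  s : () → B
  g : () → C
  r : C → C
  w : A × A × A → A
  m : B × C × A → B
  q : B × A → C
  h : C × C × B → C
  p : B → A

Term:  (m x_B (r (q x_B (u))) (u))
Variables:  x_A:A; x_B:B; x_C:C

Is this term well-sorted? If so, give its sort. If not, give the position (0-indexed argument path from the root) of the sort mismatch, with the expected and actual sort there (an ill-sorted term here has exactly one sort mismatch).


  x_B : B
      x_B : B
      (u) : A
    (q x_B (u)) : C
  (r (q x_B (u))) : C
  (u) : A
(m x_B (r (q x_B (u))) (u)) : B

well-sorted; sort = B


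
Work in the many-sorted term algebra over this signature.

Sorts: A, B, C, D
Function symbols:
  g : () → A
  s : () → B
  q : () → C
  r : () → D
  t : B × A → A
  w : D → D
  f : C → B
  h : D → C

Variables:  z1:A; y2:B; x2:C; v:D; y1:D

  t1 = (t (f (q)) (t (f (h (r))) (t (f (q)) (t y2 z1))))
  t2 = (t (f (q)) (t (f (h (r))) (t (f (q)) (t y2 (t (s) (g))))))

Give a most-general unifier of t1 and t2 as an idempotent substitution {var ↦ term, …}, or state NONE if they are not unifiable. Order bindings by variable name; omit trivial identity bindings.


{z1 ↦ (t (s) (g))}


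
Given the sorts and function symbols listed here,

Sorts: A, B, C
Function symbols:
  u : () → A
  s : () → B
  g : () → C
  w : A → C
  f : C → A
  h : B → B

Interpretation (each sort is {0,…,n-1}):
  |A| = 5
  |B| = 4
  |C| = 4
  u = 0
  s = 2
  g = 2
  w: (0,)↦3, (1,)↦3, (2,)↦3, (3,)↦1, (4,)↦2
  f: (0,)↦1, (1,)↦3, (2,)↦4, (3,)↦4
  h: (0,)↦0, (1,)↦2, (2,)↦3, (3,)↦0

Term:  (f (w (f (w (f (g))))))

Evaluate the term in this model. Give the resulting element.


value = 4

  g = 2
  (f (g)) = f(2,) = 4
  (w (f (g))) = w(4,) = 2
  (f (w (f (g)))) = f(2,) = 4
  (w (f (w (f (g))))) = w(4,) = 2
  (f (w (f (w (f (g)))))) = f(2,) = 4


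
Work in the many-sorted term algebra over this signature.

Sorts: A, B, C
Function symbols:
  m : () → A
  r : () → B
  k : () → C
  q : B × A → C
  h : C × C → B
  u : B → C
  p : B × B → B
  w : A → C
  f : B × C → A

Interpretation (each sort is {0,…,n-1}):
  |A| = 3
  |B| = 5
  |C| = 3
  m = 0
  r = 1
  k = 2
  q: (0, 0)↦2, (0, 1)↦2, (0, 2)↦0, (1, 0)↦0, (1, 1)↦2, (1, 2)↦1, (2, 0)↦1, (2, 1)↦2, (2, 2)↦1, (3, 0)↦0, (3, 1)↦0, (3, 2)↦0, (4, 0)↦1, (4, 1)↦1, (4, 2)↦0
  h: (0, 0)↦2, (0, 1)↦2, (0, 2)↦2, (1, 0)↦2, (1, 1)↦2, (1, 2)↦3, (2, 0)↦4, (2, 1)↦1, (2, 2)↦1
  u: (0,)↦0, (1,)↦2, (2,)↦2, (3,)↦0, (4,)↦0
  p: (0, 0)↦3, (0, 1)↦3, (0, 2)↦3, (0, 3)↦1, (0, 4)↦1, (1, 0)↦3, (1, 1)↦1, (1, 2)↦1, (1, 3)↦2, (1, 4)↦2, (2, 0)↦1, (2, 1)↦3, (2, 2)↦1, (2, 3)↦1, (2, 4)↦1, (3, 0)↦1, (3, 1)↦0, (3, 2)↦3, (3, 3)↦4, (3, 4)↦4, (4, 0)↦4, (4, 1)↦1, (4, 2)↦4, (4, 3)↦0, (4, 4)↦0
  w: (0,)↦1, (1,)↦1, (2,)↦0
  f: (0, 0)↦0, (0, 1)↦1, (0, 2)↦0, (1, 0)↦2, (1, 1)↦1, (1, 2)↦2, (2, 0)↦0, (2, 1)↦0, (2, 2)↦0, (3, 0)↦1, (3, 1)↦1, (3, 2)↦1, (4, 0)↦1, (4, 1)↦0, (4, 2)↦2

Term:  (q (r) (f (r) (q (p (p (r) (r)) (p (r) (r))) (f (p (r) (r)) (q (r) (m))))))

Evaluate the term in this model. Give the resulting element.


value = 2

  r = 1
  r = 1
  r = 1
  r = 1
  (p (r) (r)) = p(1, 1) = 1
  r = 1
  r = 1
  (p (r) (r)) = p(1, 1) = 1
  (p (p (r) (r)) (p (r) (r))) = p(1, 1) = 1
  r = 1
  r = 1
  (p (r) (r)) = p(1, 1) = 1
  r = 1
  m = 0
  (q (r) (m)) = q(1, 0) = 0
  (f (p (r) (r)) (q (r) (m))) = f(1, 0) = 2
  (q (p (p (r) (r)) (p (r) (r))) (f (p (r) (r)) (q (r) (m)))) = q(1, 2) = 1
  (f (r) (q (p (p (r) (r)) (p (r) (r))) (f (p (r) (r)) (q (r) (m))))) = f(1, 1) = 1
  (q (r) (f (r) (q (p (p (r) (r)) (p (r) (r))) (f (p (r) (r)) (q (r) (m)))))) = q(1, 1) = 2


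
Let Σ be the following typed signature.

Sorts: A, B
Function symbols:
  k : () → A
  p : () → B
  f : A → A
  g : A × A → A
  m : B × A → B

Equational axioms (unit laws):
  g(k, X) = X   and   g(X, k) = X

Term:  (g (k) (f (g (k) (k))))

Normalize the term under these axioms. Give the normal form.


normal form = (f (k))

1. (g (k) (f (g (k) (k))))  →  (f (g (k) (k)))
2. (f (g (k) (k)))  →  (f (k))


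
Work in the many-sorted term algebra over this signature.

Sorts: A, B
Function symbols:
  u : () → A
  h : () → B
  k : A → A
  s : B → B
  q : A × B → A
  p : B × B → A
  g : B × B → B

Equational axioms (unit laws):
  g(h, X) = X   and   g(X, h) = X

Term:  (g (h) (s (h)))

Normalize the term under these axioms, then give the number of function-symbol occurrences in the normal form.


1. (g (h) (s (h)))  →  (s (h))
normal form: (s (h))

size = 2


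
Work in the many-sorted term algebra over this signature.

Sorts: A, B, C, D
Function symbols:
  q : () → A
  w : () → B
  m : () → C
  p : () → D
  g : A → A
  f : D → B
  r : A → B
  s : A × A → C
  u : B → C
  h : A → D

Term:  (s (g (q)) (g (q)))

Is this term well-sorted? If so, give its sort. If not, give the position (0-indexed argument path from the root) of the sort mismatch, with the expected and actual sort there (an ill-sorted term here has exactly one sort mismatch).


    (q) : A
  (g (q)) : A
    (q) : A
  (g (q)) : A
(s (g (q)) (g (q))) : C

well-sorted; sort = C


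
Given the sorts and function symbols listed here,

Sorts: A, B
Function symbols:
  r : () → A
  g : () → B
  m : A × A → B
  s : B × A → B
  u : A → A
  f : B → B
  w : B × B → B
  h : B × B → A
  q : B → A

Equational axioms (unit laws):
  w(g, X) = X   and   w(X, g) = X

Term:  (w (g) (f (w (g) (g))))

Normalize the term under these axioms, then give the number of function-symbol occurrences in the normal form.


size = 2

1. (w (g) (f (w (g) (g))))  →  (f (w (g) (g)))
2. (f (w (g) (g)))  →  (f (g))
normal form: (f (g))


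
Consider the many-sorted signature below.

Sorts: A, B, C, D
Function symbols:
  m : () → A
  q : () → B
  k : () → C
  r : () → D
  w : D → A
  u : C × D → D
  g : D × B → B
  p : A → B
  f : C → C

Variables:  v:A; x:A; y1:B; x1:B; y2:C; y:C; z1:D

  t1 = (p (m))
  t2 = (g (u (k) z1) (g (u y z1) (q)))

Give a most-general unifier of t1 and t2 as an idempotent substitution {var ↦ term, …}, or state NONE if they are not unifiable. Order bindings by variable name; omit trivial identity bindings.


head clash or occurs-check failure — not unifiable

NONE (not unifiable)


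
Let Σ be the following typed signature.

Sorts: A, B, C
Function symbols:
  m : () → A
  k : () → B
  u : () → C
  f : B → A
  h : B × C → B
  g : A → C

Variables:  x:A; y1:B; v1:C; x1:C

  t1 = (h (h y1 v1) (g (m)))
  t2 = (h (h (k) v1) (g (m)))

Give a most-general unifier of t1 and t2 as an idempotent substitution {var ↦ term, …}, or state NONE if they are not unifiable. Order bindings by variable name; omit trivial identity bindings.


{y1 ↦ (k)}


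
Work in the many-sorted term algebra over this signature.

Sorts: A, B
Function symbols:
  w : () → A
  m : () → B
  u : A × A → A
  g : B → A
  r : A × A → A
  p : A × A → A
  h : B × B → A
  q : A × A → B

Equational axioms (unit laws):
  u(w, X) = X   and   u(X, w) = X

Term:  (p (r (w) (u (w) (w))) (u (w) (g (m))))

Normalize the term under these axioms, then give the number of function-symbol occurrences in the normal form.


1. (p (r (w) (u (w) (w))) (u (w) (g (m))))  →  (p (r (w) (w)) (u (w) (g (m))))
2. (p (r (w) (w)) (u (w) (g (m))))  →  (p (r (w) (w)) (g (m)))
normal form: (p (r (w) (w)) (g (m)))

size = 6


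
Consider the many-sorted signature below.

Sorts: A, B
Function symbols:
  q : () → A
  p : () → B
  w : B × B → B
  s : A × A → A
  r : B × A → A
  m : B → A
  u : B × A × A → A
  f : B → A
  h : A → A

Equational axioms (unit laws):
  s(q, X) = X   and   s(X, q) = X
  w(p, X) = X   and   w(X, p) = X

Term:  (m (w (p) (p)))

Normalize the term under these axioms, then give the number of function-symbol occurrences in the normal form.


size = 2

1. (m (w (p) (p)))  →  (m (p))
normal form: (m (p))


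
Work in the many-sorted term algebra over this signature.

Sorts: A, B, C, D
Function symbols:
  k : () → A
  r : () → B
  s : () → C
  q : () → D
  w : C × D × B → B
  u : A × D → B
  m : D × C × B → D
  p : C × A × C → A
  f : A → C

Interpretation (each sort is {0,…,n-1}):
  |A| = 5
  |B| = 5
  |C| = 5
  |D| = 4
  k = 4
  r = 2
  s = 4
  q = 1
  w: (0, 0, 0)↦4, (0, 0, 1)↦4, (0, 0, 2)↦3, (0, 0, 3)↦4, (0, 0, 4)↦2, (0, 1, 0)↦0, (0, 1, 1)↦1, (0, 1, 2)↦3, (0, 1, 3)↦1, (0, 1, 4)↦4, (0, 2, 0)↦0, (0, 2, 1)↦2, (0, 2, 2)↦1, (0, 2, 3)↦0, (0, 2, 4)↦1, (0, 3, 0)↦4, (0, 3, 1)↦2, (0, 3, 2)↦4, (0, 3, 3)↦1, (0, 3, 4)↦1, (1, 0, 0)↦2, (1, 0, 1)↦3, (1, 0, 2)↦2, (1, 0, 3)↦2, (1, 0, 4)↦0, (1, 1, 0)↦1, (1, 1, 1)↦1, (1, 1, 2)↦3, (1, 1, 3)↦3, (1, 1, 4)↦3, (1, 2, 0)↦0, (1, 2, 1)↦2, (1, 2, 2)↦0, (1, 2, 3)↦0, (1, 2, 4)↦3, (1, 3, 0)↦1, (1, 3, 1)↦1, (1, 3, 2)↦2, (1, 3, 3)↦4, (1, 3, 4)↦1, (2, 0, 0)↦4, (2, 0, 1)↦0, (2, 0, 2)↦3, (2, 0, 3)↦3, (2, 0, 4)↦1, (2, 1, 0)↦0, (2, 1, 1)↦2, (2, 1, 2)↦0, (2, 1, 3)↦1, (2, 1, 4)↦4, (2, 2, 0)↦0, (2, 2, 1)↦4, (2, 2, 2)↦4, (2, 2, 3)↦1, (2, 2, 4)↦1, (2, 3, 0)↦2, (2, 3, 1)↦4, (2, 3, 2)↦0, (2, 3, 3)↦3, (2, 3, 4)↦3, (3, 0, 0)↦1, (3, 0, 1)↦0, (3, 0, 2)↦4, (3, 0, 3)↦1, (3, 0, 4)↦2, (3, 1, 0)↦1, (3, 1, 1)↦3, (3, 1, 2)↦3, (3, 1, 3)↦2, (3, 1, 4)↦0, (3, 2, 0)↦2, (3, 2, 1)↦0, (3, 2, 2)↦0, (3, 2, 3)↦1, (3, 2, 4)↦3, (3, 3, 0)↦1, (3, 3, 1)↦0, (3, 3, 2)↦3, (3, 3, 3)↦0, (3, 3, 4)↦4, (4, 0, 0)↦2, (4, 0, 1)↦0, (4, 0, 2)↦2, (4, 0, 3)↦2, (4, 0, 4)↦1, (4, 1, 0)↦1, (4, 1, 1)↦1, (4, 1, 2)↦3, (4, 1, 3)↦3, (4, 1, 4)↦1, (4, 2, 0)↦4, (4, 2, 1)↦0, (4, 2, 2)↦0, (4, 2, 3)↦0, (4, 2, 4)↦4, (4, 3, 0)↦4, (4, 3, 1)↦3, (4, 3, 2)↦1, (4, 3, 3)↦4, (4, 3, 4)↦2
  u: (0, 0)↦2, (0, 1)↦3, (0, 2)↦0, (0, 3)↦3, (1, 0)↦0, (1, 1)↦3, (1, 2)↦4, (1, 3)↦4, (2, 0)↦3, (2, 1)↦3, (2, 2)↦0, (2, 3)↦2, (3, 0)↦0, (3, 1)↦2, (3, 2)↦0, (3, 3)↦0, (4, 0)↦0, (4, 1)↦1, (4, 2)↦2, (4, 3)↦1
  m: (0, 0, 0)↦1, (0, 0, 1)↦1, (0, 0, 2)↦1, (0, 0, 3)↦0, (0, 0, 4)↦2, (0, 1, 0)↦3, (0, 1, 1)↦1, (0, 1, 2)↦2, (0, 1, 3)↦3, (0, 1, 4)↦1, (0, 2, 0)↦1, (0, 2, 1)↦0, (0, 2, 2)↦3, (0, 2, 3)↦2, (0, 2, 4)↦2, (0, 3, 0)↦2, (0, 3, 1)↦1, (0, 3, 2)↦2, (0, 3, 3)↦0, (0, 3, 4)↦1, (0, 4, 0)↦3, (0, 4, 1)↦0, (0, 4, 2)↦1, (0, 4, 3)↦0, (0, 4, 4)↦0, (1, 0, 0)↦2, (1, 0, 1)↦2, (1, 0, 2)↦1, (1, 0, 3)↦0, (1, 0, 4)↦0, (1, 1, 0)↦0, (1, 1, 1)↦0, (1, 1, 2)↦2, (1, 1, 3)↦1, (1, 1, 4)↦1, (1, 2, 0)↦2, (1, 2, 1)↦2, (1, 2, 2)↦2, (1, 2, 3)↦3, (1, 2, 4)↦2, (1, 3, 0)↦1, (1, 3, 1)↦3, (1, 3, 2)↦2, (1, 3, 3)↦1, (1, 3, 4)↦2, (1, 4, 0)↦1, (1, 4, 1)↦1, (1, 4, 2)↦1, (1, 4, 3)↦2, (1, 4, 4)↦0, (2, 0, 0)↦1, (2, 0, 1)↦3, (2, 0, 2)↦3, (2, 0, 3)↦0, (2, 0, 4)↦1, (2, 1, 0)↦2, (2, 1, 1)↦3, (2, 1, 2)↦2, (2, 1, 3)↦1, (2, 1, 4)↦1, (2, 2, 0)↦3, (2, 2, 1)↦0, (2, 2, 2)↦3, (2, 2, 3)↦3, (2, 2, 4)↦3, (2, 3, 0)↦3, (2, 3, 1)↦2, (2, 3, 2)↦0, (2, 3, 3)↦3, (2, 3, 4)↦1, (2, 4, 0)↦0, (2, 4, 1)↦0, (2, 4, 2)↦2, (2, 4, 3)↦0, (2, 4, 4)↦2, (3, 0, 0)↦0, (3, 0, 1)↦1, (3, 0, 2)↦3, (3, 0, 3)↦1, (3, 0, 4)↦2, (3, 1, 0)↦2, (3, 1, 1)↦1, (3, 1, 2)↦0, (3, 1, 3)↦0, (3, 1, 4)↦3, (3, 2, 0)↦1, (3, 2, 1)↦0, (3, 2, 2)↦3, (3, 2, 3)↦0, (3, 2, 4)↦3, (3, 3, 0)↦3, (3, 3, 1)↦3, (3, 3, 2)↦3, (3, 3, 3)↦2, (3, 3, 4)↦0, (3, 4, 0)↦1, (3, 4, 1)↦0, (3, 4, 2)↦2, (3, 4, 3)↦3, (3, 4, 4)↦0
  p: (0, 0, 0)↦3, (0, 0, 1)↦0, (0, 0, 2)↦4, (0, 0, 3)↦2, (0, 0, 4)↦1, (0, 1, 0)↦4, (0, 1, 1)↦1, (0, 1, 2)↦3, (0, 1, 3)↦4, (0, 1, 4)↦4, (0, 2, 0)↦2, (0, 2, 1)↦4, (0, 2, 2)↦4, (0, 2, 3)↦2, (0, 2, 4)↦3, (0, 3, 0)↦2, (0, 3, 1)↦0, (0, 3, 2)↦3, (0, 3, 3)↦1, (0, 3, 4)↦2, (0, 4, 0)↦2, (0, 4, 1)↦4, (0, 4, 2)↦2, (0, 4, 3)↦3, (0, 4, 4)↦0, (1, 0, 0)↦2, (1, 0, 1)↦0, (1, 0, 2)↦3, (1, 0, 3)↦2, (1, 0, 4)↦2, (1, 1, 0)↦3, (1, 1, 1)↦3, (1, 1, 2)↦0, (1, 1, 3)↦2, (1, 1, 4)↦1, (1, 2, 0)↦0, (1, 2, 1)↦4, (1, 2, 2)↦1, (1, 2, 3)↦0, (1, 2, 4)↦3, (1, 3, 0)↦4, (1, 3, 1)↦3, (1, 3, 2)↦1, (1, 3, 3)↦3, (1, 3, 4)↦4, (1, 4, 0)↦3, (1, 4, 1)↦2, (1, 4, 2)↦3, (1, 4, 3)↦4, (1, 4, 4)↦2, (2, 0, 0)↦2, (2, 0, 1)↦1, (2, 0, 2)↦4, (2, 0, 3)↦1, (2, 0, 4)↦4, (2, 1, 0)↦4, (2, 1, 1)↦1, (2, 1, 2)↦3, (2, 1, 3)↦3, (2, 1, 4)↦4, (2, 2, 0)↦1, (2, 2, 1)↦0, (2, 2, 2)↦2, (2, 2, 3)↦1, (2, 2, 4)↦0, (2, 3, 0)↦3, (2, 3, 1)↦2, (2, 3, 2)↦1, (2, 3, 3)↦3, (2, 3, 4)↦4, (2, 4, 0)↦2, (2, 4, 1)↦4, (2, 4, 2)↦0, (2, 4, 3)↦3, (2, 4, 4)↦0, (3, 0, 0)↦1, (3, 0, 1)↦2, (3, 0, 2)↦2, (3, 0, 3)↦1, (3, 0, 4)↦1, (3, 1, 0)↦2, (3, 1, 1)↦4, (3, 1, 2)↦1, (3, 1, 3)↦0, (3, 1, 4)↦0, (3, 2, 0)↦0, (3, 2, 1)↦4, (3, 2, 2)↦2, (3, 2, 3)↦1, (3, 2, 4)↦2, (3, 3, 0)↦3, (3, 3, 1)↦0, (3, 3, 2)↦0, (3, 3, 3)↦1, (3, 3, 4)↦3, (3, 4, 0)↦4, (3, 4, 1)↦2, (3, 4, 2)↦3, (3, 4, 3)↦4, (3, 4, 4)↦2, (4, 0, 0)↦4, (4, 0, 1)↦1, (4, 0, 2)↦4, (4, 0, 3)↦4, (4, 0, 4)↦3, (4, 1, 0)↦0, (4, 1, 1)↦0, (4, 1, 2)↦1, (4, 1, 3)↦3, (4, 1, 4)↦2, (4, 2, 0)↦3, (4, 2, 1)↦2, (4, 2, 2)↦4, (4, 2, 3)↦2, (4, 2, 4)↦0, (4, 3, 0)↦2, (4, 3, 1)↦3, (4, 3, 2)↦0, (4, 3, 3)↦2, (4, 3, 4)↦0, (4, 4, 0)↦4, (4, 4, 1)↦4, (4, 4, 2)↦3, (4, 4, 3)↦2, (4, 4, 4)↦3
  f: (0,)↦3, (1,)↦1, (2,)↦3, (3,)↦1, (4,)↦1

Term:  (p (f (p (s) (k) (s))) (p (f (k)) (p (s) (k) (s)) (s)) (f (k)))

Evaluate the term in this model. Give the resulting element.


value = 2

  s = 4
  k = 4
  s = 4
  (p (s) (k) (s)) = p(4, 4, 4) = 3
  (f (p (s) (k) (s))) = f(3,) = 1
  k = 4
  (f (k)) = f(4,) = 1
  s = 4
  k = 4
  s = 4
  (p (s) (k) (s)) = p(4, 4, 4) = 3
  s = 4
  (p (f (k)) (p (s) (k) (s)) (s)) = p(1, 3, 4) = 4
  k = 4
  (f (k)) = f(4,) = 1
  (p (f (p (s) (k) (s))) (p (f (k)) (p (s) (k) (s)) (s)) (f (k))) = p(1, 4, 1) = 2


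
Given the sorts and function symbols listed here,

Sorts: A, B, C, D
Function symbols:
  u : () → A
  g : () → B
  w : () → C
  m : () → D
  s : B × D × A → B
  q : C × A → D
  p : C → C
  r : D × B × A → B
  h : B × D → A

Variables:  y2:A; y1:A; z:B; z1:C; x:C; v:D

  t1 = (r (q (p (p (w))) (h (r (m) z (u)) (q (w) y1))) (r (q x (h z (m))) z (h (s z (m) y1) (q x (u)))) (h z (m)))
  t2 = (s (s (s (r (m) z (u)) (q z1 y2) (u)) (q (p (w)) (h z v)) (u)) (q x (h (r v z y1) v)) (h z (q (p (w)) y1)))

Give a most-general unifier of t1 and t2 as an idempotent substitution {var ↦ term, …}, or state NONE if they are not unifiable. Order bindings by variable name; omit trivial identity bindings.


NONE (not unifiable)

head clash or occurs-check failure — not unifiable


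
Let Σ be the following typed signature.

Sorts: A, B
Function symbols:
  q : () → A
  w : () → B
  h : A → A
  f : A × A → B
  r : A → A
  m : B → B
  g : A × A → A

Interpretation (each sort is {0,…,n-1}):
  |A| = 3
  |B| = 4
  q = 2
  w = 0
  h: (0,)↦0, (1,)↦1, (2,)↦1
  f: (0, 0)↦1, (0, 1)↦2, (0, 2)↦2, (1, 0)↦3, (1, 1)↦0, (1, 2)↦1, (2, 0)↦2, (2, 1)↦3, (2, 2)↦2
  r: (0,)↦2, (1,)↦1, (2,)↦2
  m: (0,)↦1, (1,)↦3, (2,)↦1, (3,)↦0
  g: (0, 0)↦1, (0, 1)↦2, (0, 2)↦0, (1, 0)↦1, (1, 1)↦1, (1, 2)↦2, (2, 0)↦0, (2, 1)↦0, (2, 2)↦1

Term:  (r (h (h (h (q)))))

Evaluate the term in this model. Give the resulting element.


  q = 2
  (h (q)) = h(2,) = 1
  (h (h (q))) = h(1,) = 1
  (h (h (h (q)))) = h(1,) = 1
  (r (h (h (h (q))))) = r(1,) = 1

value = 1


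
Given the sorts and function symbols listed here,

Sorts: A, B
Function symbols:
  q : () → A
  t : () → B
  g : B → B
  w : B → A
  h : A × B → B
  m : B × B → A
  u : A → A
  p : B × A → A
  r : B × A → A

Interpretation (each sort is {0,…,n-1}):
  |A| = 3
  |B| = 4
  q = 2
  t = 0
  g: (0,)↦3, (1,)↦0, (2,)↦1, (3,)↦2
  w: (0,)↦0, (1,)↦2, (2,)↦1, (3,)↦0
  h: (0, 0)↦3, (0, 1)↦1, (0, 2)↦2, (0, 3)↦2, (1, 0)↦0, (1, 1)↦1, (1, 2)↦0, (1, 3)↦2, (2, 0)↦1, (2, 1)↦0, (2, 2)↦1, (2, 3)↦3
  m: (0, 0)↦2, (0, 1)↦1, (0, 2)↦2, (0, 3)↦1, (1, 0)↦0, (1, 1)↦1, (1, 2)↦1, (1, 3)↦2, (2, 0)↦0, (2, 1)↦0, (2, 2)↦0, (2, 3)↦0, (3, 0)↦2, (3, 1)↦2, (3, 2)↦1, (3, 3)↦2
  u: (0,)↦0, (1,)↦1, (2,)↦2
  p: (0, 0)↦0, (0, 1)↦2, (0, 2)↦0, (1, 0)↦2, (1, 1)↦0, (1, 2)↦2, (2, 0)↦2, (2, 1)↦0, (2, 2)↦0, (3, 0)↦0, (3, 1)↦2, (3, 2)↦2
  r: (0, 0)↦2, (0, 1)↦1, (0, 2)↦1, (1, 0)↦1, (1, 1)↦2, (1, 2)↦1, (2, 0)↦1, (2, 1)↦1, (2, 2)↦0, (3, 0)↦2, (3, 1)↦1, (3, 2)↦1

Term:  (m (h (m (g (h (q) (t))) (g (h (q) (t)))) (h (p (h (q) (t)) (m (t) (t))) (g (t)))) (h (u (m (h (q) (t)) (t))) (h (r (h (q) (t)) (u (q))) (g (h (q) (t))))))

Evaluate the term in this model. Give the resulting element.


value = 2

  q = 2
  t = 0
  (h (q) (t)) = h(2, 0) = 1
  (g (h (q) (t))) = g(1,) = 0
  q = 2
  t = 0
  (h (q) (t)) = h(2, 0) = 1
  (g (h (q) (t))) = g(1,) = 0
  (m (g (h (q) (t))) (g (h (q) (t)))) = m(0, 0) = 2
  q = 2
  t = 0
  (h (q) (t)) = h(2, 0) = 1
  t = 0
  t = 0
  (m (t) (t)) = m(0, 0) = 2
  (p (h (q) (t)) (m (t) (t))) = p(1, 2) = 2
  t = 0
  (g (t)) = g(0,) = 3
  (h (p (h (q) (t)) (m (t) (t))) (g (t))) = h(2, 3) = 3
  (h (m (g (h (q) (t))) (g (h (q) (t)))) (h (p (h (q) (t)) (m (t) (t))) (g (t)))) = h(2, 3) = 3
  q = 2
  t = 0
  (h (q) (t)) = h(2, 0) = 1
  t = 0
  (m (h (q) (t)) (t)) = m(1, 0) = 0
  (u (m (h (q) (t)) (t))) = u(0,) = 0
  q = 2
  t = 0
  (h (q) (t)) = h(2, 0) = 1
  q = 2
  (u (q)) = u(2,) = 2
  (r (h (q) (t)) (u (q))) = r(1, 2) = 1
  q = 2
  t = 0
  (h (q) (t)) = h(2, 0) = 1
  (g (h (q) (t))) = g(1,) = 0
  (h (r (h (q) (t)) (u (q))) (g (h (q) (t)))) = h(1, 0) = 0
  (h (u (m (h (q) (t)) (t))) (h (r (h (q) (t)) (u (q))) (g (h (q) (t))))) = h(0, 0) = 3
  (m (h (m (g (h (q) (t))) (g (h (q) (t)))) (h (p (h (q) (t)) (m (t) (t))) (g (t)))) (h (u (m (h (q) (t)) (t))) (h (r (h (q) (t)) (u (q))) (g (h (q) (t)))))) = m(3, 3) = 2


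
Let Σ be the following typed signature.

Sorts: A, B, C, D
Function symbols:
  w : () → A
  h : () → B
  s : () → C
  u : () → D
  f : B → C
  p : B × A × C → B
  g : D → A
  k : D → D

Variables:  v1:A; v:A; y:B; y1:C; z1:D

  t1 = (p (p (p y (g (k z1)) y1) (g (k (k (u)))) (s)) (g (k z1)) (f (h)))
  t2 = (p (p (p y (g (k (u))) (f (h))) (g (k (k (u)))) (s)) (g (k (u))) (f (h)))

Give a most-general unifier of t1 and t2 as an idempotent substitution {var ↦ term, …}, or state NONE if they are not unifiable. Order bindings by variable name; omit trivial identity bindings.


{y1 ↦ (f (h)), z1 ↦ (u)}


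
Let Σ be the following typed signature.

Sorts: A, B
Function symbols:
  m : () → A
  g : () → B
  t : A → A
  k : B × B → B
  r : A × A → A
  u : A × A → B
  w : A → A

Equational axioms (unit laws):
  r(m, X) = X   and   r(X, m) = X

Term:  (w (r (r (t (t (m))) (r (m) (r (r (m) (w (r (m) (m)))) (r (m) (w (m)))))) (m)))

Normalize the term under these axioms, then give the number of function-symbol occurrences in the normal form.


size = 10

1. (w (r (r (t (t (m))) (r (m) (r (r (m) (w (r (m) (m)))) (r (m) (w (m)))))) (m)))  →  (w (r (t (t (m))) (r (m) (r (r (m) (w (r (m) (m)))) (r (m) (w (m)))))))
2. (w (r (t (t (m))) (r (m) (r (r (m) (w (r (m) (m)))) (r (m) (w (m)))))))  →  (w (r (t (t (m))) (r (r (m) (w (r (m) (m)))) (r (m) (w (m))))))
3. (w (r (t (t (m))) (r (r (m) (w (r (m) (m)))) (r (m) (w (m))))))  →  (w (r (t (t (m))) (r (w (r (m) (m))) (r (m) (w (m))))))
4. (w (r (t (t (m))) (r (w (r (m) (m))) (r (m) (w (m))))))  →  (w (r (t (t (m))) (r (w (m)) (r (m) (w (m))))))
5. (w (r (t (t (m))) (r (w (m)) (r (m) (w (m))))))  →  (w (r (t (t (m))) (r (w (m)) (w (m)))))
normal form: (w (r (t (t (m))) (r (w (m)) (w (m)))))


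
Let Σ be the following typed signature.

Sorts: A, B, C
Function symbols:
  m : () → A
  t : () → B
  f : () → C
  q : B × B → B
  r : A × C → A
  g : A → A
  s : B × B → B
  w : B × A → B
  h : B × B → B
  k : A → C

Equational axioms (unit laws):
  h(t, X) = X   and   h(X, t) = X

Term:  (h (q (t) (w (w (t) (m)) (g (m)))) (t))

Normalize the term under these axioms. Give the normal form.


1. (h (q (t) (w (w (t) (m)) (g (m)))) (t))  →  (q (t) (w (w (t) (m)) (g (m))))

normal form = (q (t) (w (w (t) (m)) (g (m))))


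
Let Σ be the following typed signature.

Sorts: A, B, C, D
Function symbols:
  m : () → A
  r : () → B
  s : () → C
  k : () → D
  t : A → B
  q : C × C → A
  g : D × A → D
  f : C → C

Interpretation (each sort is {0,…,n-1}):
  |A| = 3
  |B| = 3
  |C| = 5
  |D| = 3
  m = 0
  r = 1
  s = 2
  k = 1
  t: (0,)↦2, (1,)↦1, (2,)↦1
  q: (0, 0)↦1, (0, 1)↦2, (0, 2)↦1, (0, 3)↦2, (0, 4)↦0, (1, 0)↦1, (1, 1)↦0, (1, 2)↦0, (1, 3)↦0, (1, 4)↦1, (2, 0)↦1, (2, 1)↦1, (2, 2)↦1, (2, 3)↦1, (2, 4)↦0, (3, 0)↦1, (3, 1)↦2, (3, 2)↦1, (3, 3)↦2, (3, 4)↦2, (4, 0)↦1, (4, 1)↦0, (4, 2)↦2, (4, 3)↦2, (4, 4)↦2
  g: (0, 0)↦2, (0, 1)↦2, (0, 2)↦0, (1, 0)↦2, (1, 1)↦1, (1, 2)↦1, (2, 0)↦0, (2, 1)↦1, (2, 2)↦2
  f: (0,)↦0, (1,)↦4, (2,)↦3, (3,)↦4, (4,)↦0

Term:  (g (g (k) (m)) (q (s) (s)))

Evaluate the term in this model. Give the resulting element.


  k = 1
  m = 0
  (g (k) (m)) = g(1, 0) = 2
  s = 2
  s = 2
  (q (s) (s)) = q(2, 2) = 1
  (g (g (k) (m)) (q (s) (s))) = g(2, 1) = 1

value = 1


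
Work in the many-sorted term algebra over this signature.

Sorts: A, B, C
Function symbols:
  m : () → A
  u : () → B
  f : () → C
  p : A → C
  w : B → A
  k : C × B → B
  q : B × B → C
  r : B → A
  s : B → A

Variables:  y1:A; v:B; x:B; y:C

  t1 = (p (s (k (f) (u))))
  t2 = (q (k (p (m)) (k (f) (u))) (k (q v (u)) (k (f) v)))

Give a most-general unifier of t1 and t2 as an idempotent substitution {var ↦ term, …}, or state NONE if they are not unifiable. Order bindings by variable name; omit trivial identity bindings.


NONE (not unifiable)

head clash or occurs-check failure — not unifiable


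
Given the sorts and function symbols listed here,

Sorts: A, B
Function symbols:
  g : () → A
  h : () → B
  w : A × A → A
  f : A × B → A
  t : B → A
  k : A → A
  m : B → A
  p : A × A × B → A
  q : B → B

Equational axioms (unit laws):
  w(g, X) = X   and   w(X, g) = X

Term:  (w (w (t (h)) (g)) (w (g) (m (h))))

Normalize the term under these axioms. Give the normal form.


1. (w (w (t (h)) (g)) (w (g) (m (h))))  →  (w (t (h)) (w (g) (m (h))))
2. (w (t (h)) (w (g) (m (h))))  →  (w (t (h)) (m (h)))

normal form = (w (t (h)) (m (h)))


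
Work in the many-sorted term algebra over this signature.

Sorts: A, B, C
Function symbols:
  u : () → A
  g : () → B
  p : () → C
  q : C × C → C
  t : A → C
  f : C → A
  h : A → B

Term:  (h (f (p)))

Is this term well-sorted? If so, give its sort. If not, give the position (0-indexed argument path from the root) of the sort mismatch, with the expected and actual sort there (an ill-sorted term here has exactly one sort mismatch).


well-sorted; sort = B

    (p) : C
  (f (p)) : A
(h (f (p))) : B
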